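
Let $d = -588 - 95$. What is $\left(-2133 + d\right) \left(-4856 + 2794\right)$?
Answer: $5806592$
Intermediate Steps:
$d = -683$ ($d = -588 - 95 = -683$)
$\left(-2133 + d\right) \left(-4856 + 2794\right) = \left(-2133 - 683\right) \left(-4856 + 2794\right) = \left(-2816\right) \left(-2062\right) = 5806592$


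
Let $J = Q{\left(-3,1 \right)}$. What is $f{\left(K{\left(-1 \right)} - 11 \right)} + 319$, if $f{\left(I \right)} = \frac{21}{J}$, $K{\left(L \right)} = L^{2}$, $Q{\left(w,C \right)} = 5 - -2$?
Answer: $322$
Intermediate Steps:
$Q{\left(w,C \right)} = 7$ ($Q{\left(w,C \right)} = 5 + 2 = 7$)
$J = 7$
$f{\left(I \right)} = 3$ ($f{\left(I \right)} = \frac{21}{7} = 21 \cdot \frac{1}{7} = 3$)
$f{\left(K{\left(-1 \right)} - 11 \right)} + 319 = 3 + 319 = 322$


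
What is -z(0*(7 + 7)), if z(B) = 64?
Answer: -64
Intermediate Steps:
-z(0*(7 + 7)) = -1*64 = -64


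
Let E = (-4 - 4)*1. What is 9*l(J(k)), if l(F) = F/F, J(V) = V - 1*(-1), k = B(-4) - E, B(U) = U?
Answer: 9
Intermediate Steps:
E = -8 (E = -8*1 = -8)
k = 4 (k = -4 - 1*(-8) = -4 + 8 = 4)
J(V) = 1 + V (J(V) = V + 1 = 1 + V)
l(F) = 1
9*l(J(k)) = 9*1 = 9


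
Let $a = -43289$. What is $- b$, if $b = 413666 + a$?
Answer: $-370377$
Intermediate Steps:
$b = 370377$ ($b = 413666 - 43289 = 370377$)
$- b = \left(-1\right) 370377 = -370377$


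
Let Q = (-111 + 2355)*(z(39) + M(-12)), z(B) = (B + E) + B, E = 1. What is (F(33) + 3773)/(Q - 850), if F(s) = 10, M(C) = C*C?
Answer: 3783/499562 ≈ 0.0075726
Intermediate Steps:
M(C) = C²
z(B) = 1 + 2*B (z(B) = (B + 1) + B = (1 + B) + B = 1 + 2*B)
Q = 500412 (Q = (-111 + 2355)*((1 + 2*39) + (-12)²) = 2244*((1 + 78) + 144) = 2244*(79 + 144) = 2244*223 = 500412)
(F(33) + 3773)/(Q - 850) = (10 + 3773)/(500412 - 850) = 3783/499562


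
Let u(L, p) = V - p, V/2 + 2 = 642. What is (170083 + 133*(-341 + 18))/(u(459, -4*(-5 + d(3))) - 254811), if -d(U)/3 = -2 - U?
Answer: -127124/253491 ≈ -0.50149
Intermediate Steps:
V = 1280 (V = -4 + 2*642 = -4 + 1284 = 1280)
d(U) = 6 + 3*U (d(U) = -3*(-2 - U) = 6 + 3*U)
u(L, p) = 1280 - p
(170083 + 133*(-341 + 18))/(u(459, -4*(-5 + d(3))) - 254811) = (170083 + 133*(-341 + 18))/((1280 - (-4)*(-5 + (6 + 3*3))) - 254811) = (170083 + 133*(-323))/((1280 - (-4)*(-5 + (6 + 9))) - 254811) = (170083 - 42959)/((1280 - (-4)*(-5 + 15)) - 254811) = 127124/((1280 - (-4)*10) - 254811) = 127124/((1280 - 1*(-40)) - 254811) = 127124/((1280 + 40) - 254811) = 127124/(1320 - 254811) = 127124/(-253491) = 127124*(-1/253491) = -127124/253491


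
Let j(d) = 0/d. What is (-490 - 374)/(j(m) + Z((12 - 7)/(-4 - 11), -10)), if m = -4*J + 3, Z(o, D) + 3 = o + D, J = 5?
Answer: 324/5 ≈ 64.800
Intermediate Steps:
Z(o, D) = -3 + D + o (Z(o, D) = -3 + (o + D) = -3 + (D + o) = -3 + D + o)
m = -17 (m = -4*5 + 3 = -20 + 3 = -17)
j(d) = 0
(-490 - 374)/(j(m) + Z((12 - 7)/(-4 - 11), -10)) = (-490 - 374)/(0 + (-3 - 10 + (12 - 7)/(-4 - 11))) = -864/(0 + (-3 - 10 + 5/(-15))) = -864/(0 + (-3 - 10 + 5*(-1/15))) = -864/(0 + (-3 - 10 - ⅓)) = -864/(0 - 40/3) = -864/(-40/3) = -864*(-3/40) = 324/5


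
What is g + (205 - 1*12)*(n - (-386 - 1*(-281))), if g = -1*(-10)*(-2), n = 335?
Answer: 84900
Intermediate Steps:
g = -20 (g = 10*(-2) = -20)
g + (205 - 1*12)*(n - (-386 - 1*(-281))) = -20 + (205 - 1*12)*(335 - (-386 - 1*(-281))) = -20 + (205 - 12)*(335 - (-386 + 281)) = -20 + 193*(335 - 1*(-105)) = -20 + 193*(335 + 105) = -20 + 193*440 = -20 + 84920 = 84900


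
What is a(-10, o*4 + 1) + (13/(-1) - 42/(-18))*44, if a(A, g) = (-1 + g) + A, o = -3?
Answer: -1474/3 ≈ -491.33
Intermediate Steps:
a(A, g) = -1 + A + g
a(-10, o*4 + 1) + (13/(-1) - 42/(-18))*44 = (-1 - 10 + (-3*4 + 1)) + (13/(-1) - 42/(-18))*44 = (-1 - 10 + (-12 + 1)) + (13*(-1) - 42*(-1/18))*44 = (-1 - 10 - 11) + (-13 + 7/3)*44 = -22 - 32/3*44 = -22 - 1408/3 = -1474/3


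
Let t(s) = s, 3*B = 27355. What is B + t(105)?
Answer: 27670/3 ≈ 9223.3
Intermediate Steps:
B = 27355/3 (B = (1/3)*27355 = 27355/3 ≈ 9118.3)
B + t(105) = 27355/3 + 105 = 27670/3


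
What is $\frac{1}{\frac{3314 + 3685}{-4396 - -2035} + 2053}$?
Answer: $\frac{787}{1613378} \approx 0.0004878$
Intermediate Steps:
$\frac{1}{\frac{3314 + 3685}{-4396 - -2035} + 2053} = \frac{1}{\frac{6999}{-4396 + \left(-330 + 2365\right)} + 2053} = \frac{1}{\frac{6999}{-4396 + 2035} + 2053} = \frac{1}{\frac{6999}{-2361} + 2053} = \frac{1}{6999 \left(- \frac{1}{2361}\right) + 2053} = \frac{1}{- \frac{2333}{787} + 2053} = \frac{1}{\frac{1613378}{787}} = \frac{787}{1613378}$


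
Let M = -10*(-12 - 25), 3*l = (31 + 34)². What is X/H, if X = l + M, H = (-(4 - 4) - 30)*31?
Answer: -1067/558 ≈ -1.9122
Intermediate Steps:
l = 4225/3 (l = (31 + 34)²/3 = (⅓)*65² = (⅓)*4225 = 4225/3 ≈ 1408.3)
M = 370 (M = -10*(-37) = 370)
H = -930 (H = (-1*0 - 30)*31 = (0 - 30)*31 = -30*31 = -930)
X = 5335/3 (X = 4225/3 + 370 = 5335/3 ≈ 1778.3)
X/H = (5335/3)/(-930) = (5335/3)*(-1/930) = -1067/558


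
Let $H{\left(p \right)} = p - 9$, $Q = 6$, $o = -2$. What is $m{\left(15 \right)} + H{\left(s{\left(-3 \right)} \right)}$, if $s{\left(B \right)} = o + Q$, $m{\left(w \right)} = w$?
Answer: $10$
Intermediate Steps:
$s{\left(B \right)} = 4$ ($s{\left(B \right)} = -2 + 6 = 4$)
$H{\left(p \right)} = -9 + p$ ($H{\left(p \right)} = p - 9 = -9 + p$)
$m{\left(15 \right)} + H{\left(s{\left(-3 \right)} \right)} = 15 + \left(-9 + 4\right) = 15 - 5 = 10$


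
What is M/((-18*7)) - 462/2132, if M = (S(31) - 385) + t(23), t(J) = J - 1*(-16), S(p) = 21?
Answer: 79336/33579 ≈ 2.3627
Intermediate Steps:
t(J) = 16 + J (t(J) = J + 16 = 16 + J)
M = -325 (M = (21 - 385) + (16 + 23) = -364 + 39 = -325)
M/((-18*7)) - 462/2132 = -325/((-18*7)) - 462/2132 = -325/(-126) - 462*1/2132 = -325*(-1/126) - 231/1066 = 325/126 - 231/1066 = 79336/33579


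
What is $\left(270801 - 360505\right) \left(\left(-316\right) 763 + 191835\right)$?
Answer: $4419985192$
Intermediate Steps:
$\left(270801 - 360505\right) \left(\left(-316\right) 763 + 191835\right) = - 89704 \left(-241108 + 191835\right) = \left(-89704\right) \left(-49273\right) = 4419985192$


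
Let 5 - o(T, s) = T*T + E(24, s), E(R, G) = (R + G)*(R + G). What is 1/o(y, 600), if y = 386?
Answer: -1/538367 ≈ -1.8575e-6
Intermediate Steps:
E(R, G) = (G + R)² (E(R, G) = (G + R)*(G + R) = (G + R)²)
o(T, s) = 5 - T² - (24 + s)² (o(T, s) = 5 - (T*T + (s + 24)²) = 5 - (T² + (24 + s)²) = 5 + (-T² - (24 + s)²) = 5 - T² - (24 + s)²)
1/o(y, 600) = 1/(5 - 1*386² - (24 + 600)²) = 1/(5 - 1*148996 - 1*624²) = 1/(5 - 148996 - 1*389376) = 1/(5 - 148996 - 389376) = 1/(-538367) = -1/538367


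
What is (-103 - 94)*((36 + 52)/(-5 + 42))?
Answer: -17336/37 ≈ -468.54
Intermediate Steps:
(-103 - 94)*((36 + 52)/(-5 + 42)) = -17336/37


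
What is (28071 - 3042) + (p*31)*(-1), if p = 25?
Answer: 24254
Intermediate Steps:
(28071 - 3042) + (p*31)*(-1) = (28071 - 3042) + (25*31)*(-1) = 25029 + 775*(-1) = 25029 - 775 = 24254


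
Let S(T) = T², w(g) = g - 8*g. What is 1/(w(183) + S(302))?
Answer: 1/89923 ≈ 1.1121e-5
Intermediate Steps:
w(g) = -7*g
1/(w(183) + S(302)) = 1/(-7*183 + 302²) = 1/(-1281 + 91204) = 1/89923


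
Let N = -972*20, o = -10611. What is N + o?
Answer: -30051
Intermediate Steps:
N = -19440
N + o = -19440 - 10611 = -30051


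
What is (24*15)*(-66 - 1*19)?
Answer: -30600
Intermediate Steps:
(24*15)*(-66 - 1*19) = 360*(-66 - 19) = 360*(-85) = -30600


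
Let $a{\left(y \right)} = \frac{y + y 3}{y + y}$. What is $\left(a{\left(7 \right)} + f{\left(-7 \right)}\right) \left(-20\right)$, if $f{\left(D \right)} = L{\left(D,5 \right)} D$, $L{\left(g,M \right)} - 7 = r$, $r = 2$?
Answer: $1220$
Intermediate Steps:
$L{\left(g,M \right)} = 9$ ($L{\left(g,M \right)} = 7 + 2 = 9$)
$a{\left(y \right)} = 2$ ($a{\left(y \right)} = \frac{y + 3 y}{2 y} = 4 y \frac{1}{2 y} = 2$)
$f{\left(D \right)} = 9 D$
$\left(a{\left(7 \right)} + f{\left(-7 \right)}\right) \left(-20\right) = \left(2 + 9 \left(-7\right)\right) \left(-20\right) = \left(2 - 63\right) \left(-20\right) = \left(-61\right) \left(-20\right) = 1220$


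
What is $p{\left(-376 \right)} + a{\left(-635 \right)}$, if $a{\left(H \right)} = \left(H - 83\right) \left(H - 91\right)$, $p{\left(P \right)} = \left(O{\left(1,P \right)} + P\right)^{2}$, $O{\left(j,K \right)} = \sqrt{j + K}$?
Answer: $662269 - 3760 i \sqrt{15} \approx 6.6227 \cdot 10^{5} - 14562.0 i$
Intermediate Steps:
$O{\left(j,K \right)} = \sqrt{K + j}$
$p{\left(P \right)} = \left(P + \sqrt{1 + P}\right)^{2}$ ($p{\left(P \right)} = \left(\sqrt{P + 1} + P\right)^{2} = \left(\sqrt{1 + P} + P\right)^{2} = \left(P + \sqrt{1 + P}\right)^{2}$)
$a{\left(H \right)} = \left(-91 + H\right) \left(-83 + H\right)$ ($a{\left(H \right)} = \left(-83 + H\right) \left(-91 + H\right) = \left(-91 + H\right) \left(-83 + H\right)$)
$p{\left(-376 \right)} + a{\left(-635 \right)} = \left(-376 + \sqrt{1 - 376}\right)^{2} + \left(7553 + \left(-635\right)^{2} - -110490\right) = \left(-376 + \sqrt{-375}\right)^{2} + \left(7553 + 403225 + 110490\right) = \left(-376 + 5 i \sqrt{15}\right)^{2} + 521268 = 521268 + \left(-376 + 5 i \sqrt{15}\right)^{2}$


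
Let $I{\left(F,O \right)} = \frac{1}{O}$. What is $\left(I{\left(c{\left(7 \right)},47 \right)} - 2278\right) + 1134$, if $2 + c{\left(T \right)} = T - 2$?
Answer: $- \frac{53767}{47} \approx -1144.0$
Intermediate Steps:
$c{\left(T \right)} = -4 + T$ ($c{\left(T \right)} = -2 + \left(T - 2\right) = -2 + \left(-2 + T\right) = -4 + T$)
$\left(I{\left(c{\left(7 \right)},47 \right)} - 2278\right) + 1134 = \left(\frac{1}{47} - 2278\right) + 1134 = - \frac{107065}{47} + 1134 = - \frac{53767}{47}$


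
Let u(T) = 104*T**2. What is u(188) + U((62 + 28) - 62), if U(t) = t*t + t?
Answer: 3676588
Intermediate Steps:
U(t) = t + t**2 (U(t) = t**2 + t = t + t**2)
u(188) + U((62 + 28) - 62) = 104*188**2 + ((62 + 28) - 62)*(1 + ((62 + 28) - 62)) = 104*35344 + (90 - 62)*(1 + (90 - 62)) = 3675776 + 28*(1 + 28) = 3675776 + 28*29 = 3675776 + 812 = 3676588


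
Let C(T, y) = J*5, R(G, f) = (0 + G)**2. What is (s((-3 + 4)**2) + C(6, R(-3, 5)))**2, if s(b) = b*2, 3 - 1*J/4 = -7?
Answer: 40804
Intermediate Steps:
J = 40 (J = 12 - 4*(-7) = 12 + 28 = 40)
s(b) = 2*b
R(G, f) = G**2
C(T, y) = 200 (C(T, y) = 40*5 = 200)
(s((-3 + 4)**2) + C(6, R(-3, 5)))**2 = (2*(-3 + 4)**2 + 200)**2 = (2*1**2 + 200)**2 = (2*1 + 200)**2 = (2 + 200)**2 = 202**2 = 40804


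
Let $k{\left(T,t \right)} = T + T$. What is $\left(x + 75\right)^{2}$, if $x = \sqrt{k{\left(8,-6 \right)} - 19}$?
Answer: $\left(75 + i \sqrt{3}\right)^{2} \approx 5622.0 + 259.81 i$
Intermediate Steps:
$k{\left(T,t \right)} = 2 T$
$x = i \sqrt{3}$ ($x = \sqrt{2 \cdot 8 - 19} = \sqrt{16 - 19} = \sqrt{-3} = i \sqrt{3} \approx 1.732 i$)
$\left(x + 75\right)^{2} = \left(i \sqrt{3} + 75\right)^{2} = \left(75 + i \sqrt{3}\right)^{2}$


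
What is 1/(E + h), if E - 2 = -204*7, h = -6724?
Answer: -1/8150 ≈ -0.00012270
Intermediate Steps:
E = -1426 (E = 2 - 204*7 = 2 - 1428 = -1426)
1/(E + h) = 1/(-1426 - 6724) = 1/(-8150) = -1/8150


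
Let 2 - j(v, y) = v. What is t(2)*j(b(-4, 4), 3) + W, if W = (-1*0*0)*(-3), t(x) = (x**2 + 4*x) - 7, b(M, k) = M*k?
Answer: 90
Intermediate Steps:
j(v, y) = 2 - v
t(x) = -7 + x**2 + 4*x
W = 0 (W = (0*0)*(-3) = 0*(-3) = 0)
t(2)*j(b(-4, 4), 3) + W = (-7 + 2**2 + 4*2)*(2 - (-4)*4) + 0 = (-7 + 4 + 8)*(2 - 1*(-16)) + 0 = 5*(2 + 16) + 0 = 5*18 + 0 = 90 + 0 = 90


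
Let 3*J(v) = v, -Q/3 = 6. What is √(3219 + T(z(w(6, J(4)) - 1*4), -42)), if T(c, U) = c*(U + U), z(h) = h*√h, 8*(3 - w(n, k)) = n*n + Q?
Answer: √(12876 + 546*I*√13)/2 ≈ 56.901 + 4.3247*I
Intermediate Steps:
Q = -18 (Q = -3*6 = -18)
J(v) = v/3
w(n, k) = 21/4 - n²/8 (w(n, k) = 3 - (n*n - 18)/8 = 3 - (n² - 18)/8 = 3 - (-18 + n²)/8 = 3 + (9/4 - n²/8) = 21/4 - n²/8)
z(h) = h^(3/2)
T(c, U) = 2*U*c (T(c, U) = c*(2*U) = 2*U*c)
√(3219 + T(z(w(6, J(4)) - 1*4), -42)) = √(3219 + 2*(-42)*((21/4 - ⅛*6²) - 1*4)^(3/2)) = √(3219 + 2*(-42)*((21/4 - ⅛*36) - 4)^(3/2)) = √(3219 + 2*(-42)*((21/4 - 9/2) - 4)^(3/2)) = √(3219 + 2*(-42)*(¾ - 4)^(3/2)) = √(3219 + 2*(-42)*(-13/4)^(3/2)) = √(3219 + 2*(-42)*(-13*I*√13/8)) = √(3219 + 273*I*√13/2)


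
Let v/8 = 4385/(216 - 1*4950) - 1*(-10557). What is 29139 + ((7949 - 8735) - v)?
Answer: -132778261/2367 ≈ -56096.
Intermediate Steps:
v = 199889812/2367 (v = 8*(4385/(216 - 1*4950) - 1*(-10557)) = 8*(4385/(216 - 4950) + 10557) = 8*(4385/(-4734) + 10557) = 8*(4385*(-1/4734) + 10557) = 8*(-4385/4734 + 10557) = 8*(49972453/4734) = 199889812/2367 ≈ 84449.)
29139 + ((7949 - 8735) - v) = 29139 + ((7949 - 8735) - 1*199889812/2367) = 29139 + (-786 - 199889812/2367) = 29139 - 201750274/2367 = -132778261/2367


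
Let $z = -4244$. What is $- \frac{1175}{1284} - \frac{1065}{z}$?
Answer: $- \frac{452405}{681162} \approx -0.66417$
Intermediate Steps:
$- \frac{1175}{1284} - \frac{1065}{z} = - \frac{1175}{1284} - \frac{1065}{-4244} = \left(-1175\right) \frac{1}{1284} - - \frac{1065}{4244} = - \frac{1175}{1284} + \frac{1065}{4244} = - \frac{452405}{681162}$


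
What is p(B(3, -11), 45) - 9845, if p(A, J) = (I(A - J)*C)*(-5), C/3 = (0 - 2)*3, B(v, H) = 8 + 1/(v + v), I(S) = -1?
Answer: -9935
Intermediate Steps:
B(v, H) = 8 + 1/(2*v)
C = -18 (C = 3*((0 - 2)*3) = 3*(-2*3) = 3*(-6) = -18)
p(A, J) = -90 (p(A, J) = -1*(-18)*(-5) = 18*(-5) = -90)
p(B(3, -11), 45) - 9845 = -90 - 9845 = -9935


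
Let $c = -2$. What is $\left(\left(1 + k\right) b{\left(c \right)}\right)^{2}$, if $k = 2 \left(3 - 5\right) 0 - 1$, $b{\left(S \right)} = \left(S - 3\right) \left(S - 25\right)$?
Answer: $0$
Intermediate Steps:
$b{\left(S \right)} = \left(-25 + S\right) \left(-3 + S\right)$ ($b{\left(S \right)} = \left(-3 + S\right) \left(S - 25\right) = \left(-3 + S\right) \left(-25 + S\right) = \left(-25 + S\right) \left(-3 + S\right)$)
$k = -1$ ($k = 2 \left(-2\right) 0 - 1 = \left(-4\right) 0 - 1 = 0 - 1 = -1$)
$\left(\left(1 + k\right) b{\left(c \right)}\right)^{2} = \left(\left(1 - 1\right) \left(75 + \left(-2\right)^{2} - -56\right)\right)^{2} = \left(0 \left(75 + 4 + 56\right)\right)^{2} = \left(0 \cdot 135\right)^{2} = 0^{2} = 0$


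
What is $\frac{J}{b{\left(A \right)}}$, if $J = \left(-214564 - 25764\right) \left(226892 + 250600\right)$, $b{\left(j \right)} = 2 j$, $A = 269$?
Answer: $- \frac{57377348688}{269} \approx -2.133 \cdot 10^{8}$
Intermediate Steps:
$J = -114754697376$ ($J = \left(-240328\right) 477492 = -114754697376$)
$\frac{J}{b{\left(A \right)}} = - \frac{114754697376}{2 \cdot 269} = - \frac{114754697376}{538} = \left(-114754697376\right) \frac{1}{538} = - \frac{57377348688}{269}$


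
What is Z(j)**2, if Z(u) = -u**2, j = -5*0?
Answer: 0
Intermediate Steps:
j = 0
Z(j)**2 = (-1*0**2)**2 = (-1*0)**2 = 0**2 = 0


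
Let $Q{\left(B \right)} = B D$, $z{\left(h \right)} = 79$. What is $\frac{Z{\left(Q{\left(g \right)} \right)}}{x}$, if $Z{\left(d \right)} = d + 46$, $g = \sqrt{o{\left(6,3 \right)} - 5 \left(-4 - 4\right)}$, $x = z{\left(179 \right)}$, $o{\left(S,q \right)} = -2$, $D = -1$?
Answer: $\frac{46}{79} - \frac{\sqrt{38}}{79} \approx 0.50425$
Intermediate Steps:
$x = 79$
$g = \sqrt{38}$ ($g = \sqrt{-2 - 5 \left(-4 - 4\right)} = \sqrt{-2 - -40} = \sqrt{-2 + 40} = \sqrt{38} \approx 6.1644$)
$Q{\left(B \right)} = - B$ ($Q{\left(B \right)} = B \left(-1\right) = - B$)
$Z{\left(d \right)} = 46 + d$
$\frac{Z{\left(Q{\left(g \right)} \right)}}{x} = \frac{46 - \sqrt{38}}{79} = \left(46 - \sqrt{38}\right) \frac{1}{79} = \frac{46}{79} - \frac{\sqrt{38}}{79}$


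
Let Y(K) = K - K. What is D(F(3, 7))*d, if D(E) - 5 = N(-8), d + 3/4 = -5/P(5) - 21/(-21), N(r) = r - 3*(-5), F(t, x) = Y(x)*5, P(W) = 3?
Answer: -17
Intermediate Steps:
Y(K) = 0
F(t, x) = 0 (F(t, x) = 0*5 = 0)
N(r) = 15 + r (N(r) = r + 15 = 15 + r)
d = -17/12 (d = -3/4 + (-5/3 - 21/(-21)) = -3/4 + (-5*1/3 - 21*(-1/21)) = -3/4 + (-5/3 + 1) = -3/4 - 2/3 = -17/12 ≈ -1.4167)
D(E) = 12 (D(E) = 5 + (15 - 8) = 5 + 7 = 12)
D(F(3, 7))*d = 12*(-17/12) = -17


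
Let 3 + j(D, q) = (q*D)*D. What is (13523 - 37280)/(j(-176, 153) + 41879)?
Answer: -23757/4781204 ≈ -0.0049688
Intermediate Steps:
j(D, q) = -3 + q*D**2 (j(D, q) = -3 + (q*D)*D = -3 + (D*q)*D = -3 + q*D**2)
(13523 - 37280)/(j(-176, 153) + 41879) = (13523 - 37280)/((-3 + 153*(-176)**2) + 41879) = -23757/((-3 + 153*30976) + 41879) = -23757/((-3 + 4739328) + 41879) = -23757/(4739325 + 41879) = -23757/4781204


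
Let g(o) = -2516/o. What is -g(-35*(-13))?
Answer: 2516/455 ≈ 5.5297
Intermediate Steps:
-g(-35*(-13)) = -(-2516)/((-35*(-13))) = -(-2516)/455 = -1*(-2516/455) = 2516/455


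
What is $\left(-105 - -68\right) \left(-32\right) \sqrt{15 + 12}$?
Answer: $3552 \sqrt{3} \approx 6152.2$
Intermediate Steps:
$\left(-105 - -68\right) \left(-32\right) \sqrt{15 + 12} = \left(-105 + 68\right) \left(-32\right) \sqrt{27} = \left(-37\right) \left(-32\right) 3 \sqrt{3} = 1184 \cdot 3 \sqrt{3} = 3552 \sqrt{3}$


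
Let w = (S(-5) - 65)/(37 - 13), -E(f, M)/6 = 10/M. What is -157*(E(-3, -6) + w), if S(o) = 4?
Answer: -28103/24 ≈ -1171.0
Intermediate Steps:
E(f, M) = -60/M
w = -61/24 (w = (4 - 65)/(37 - 13) = -61/24 ≈ -2.5417)
-157*(E(-3, -6) + w) = -157*(-60/(-6) - 61/24) = -157*(-60*(-1/6) - 61/24) = -157*(10 - 61/24) = -157*179/24 = -28103/24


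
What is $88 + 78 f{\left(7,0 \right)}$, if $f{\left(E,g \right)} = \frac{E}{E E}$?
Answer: $\frac{694}{7} \approx 99.143$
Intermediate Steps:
$f{\left(E,g \right)} = \frac{1}{E}$ ($f{\left(E,g \right)} = \frac{E}{E^{2}} = \frac{1}{E}$)
$88 + 78 f{\left(7,0 \right)} = 88 + \frac{78}{7} = \frac{694}{7}$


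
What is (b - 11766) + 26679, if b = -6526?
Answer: 8387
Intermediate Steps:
(b - 11766) + 26679 = (-6526 - 11766) + 26679 = -18292 + 26679 = 8387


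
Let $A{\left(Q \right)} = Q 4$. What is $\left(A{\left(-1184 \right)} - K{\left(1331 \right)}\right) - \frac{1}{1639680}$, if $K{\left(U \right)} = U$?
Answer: $- \frac{9947938561}{1639680} \approx -6067.0$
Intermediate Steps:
$A{\left(Q \right)} = 4 Q$
$\left(A{\left(-1184 \right)} - K{\left(1331 \right)}\right) - \frac{1}{1639680} = \left(4 \left(-1184\right) - 1331\right) - \frac{1}{1639680} = \left(-4736 - 1331\right) - \frac{1}{1639680} = -6067 - \frac{1}{1639680} = - \frac{9947938561}{1639680}$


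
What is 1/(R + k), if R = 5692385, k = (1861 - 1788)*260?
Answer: 1/5711365 ≈ 1.7509e-7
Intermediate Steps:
k = 18980 (k = 73*260 = 18980)
1/(R + k) = 1/(5692385 + 18980) = 1/5711365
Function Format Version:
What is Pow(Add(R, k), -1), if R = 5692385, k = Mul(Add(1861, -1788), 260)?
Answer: Rational(1, 5711365) ≈ 1.7509e-7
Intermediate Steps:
k = 18980 (k = Mul(73, 260) = 18980)
Pow(Add(R, k), -1) = Pow(Add(5692385, 18980), -1) = Pow(5711365, -1) = Rational(1, 5711365)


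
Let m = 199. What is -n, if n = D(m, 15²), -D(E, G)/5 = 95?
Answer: 475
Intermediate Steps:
D(E, G) = -475 (D(E, G) = -5*95 = -475)
n = -475
-n = -1*(-475) = 475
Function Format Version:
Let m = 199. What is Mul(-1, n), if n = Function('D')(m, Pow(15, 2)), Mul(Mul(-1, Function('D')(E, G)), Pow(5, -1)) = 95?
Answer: 475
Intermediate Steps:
Function('D')(E, G) = -475 (Function('D')(E, G) = Mul(-5, 95) = -475)
n = -475
Mul(-1, n) = Mul(-1, -475) = 475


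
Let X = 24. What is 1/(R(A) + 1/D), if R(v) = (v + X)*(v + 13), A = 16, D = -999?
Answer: 999/1158839 ≈ 0.00086207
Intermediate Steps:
R(v) = (13 + v)*(24 + v) (R(v) = (v + 24)*(v + 13) = (24 + v)*(13 + v) = (13 + v)*(24 + v))
1/(R(A) + 1/D) = 1/((312 + 16² + 37*16) + 1/(-999)) = 1/((312 + 256 + 592) - 1/999) = 1/(1160 - 1/999) = 1/(1158839/999) = 999/1158839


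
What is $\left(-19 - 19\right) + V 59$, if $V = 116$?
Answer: $6806$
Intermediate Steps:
$\left(-19 - 19\right) + V 59 = \left(-19 - 19\right) + 116 \cdot 59 = -38 + 6844 = 6806$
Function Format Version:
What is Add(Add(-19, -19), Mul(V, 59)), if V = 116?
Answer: 6806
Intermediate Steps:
Add(Add(-19, -19), Mul(V, 59)) = Add(Add(-19, -19), Mul(116, 59)) = Add(-38, 6844) = 6806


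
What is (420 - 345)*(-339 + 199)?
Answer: -10500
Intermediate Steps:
(420 - 345)*(-339 + 199) = 75*(-140) = -10500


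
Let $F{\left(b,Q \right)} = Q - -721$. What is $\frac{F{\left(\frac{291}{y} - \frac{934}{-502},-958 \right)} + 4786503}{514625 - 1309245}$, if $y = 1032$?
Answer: $- \frac{2393133}{397310} \approx -6.0233$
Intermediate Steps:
$F{\left(b,Q \right)} = 721 + Q$ ($F{\left(b,Q \right)} = Q + 721 = 721 + Q$)
$\frac{F{\left(\frac{291}{y} - \frac{934}{-502},-958 \right)} + 4786503}{514625 - 1309245} = \frac{\left(721 - 958\right) + 4786503}{514625 - 1309245} = \frac{-237 + 4786503}{-794620} = 4786266 \left(- \frac{1}{794620}\right) = - \frac{2393133}{397310}$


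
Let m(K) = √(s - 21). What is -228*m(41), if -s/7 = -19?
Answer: -912*√7 ≈ -2412.9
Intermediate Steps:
s = 133 (s = -7*(-19) = 133)
m(K) = 4*√7 (m(K) = √(133 - 21) = √112 = 4*√7)
-228*m(41) = -912*√7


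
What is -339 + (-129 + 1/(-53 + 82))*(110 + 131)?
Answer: -911171/29 ≈ -31420.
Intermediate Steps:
-339 + (-129 + 1/(-53 + 82))*(110 + 131) = -339 + (-129 + 1/29)*241 = -339 - 3740/29*241 = -339 - 901340/29 = -911171/29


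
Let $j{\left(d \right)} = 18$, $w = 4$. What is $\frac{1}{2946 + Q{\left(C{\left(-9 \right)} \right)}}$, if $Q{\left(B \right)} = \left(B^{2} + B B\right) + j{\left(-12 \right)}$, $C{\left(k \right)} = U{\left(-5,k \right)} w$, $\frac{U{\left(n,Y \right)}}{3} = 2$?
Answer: $\frac{1}{4116} \approx 0.00024295$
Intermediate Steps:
$U{\left(n,Y \right)} = 6$ ($U{\left(n,Y \right)} = 3 \cdot 2 = 6$)
$C{\left(k \right)} = 24$ ($C{\left(k \right)} = 6 \cdot 4 = 24$)
$Q{\left(B \right)} = 18 + 2 B^{2}$ ($Q{\left(B \right)} = \left(B^{2} + B B\right) + 18 = \left(B^{2} + B^{2}\right) + 18 = 2 B^{2} + 18 = 18 + 2 B^{2}$)
$\frac{1}{2946 + Q{\left(C{\left(-9 \right)} \right)}} = \frac{1}{2946 + \left(18 + 2 \cdot 24^{2}\right)} = \frac{1}{2946 + \left(18 + 2 \cdot 576\right)} = \frac{1}{2946 + \left(18 + 1152\right)} = \frac{1}{2946 + 1170} = \frac{1}{4116}$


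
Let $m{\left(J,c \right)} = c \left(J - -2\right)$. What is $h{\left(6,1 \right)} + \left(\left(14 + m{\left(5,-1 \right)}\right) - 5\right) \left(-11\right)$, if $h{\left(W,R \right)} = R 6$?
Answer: $-16$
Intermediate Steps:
$m{\left(J,c \right)} = c \left(2 + J\right)$ ($m{\left(J,c \right)} = c \left(J + 2\right) = c \left(2 + J\right)$)
$h{\left(W,R \right)} = 6 R$
$h{\left(6,1 \right)} + \left(\left(14 + m{\left(5,-1 \right)}\right) - 5\right) \left(-11\right) = 6 \cdot 1 + \left(\left(14 - \left(2 + 5\right)\right) - 5\right) \left(-11\right) = 6 + \left(\left(14 - 7\right) - 5\right) \left(-11\right) = 6 + \left(7 - 5\right) \left(-11\right) = 6 + 2 \left(-11\right) = 6 - 22 = -16$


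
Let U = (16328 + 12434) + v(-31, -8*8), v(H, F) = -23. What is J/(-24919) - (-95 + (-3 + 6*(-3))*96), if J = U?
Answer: 52575270/24919 ≈ 2109.8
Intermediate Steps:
U = 28739 (U = (16328 + 12434) - 23 = 28762 - 23 = 28739)
J = 28739
J/(-24919) - (-95 + (-3 + 6*(-3))*96) = 28739/(-24919) - (-95 + (-3 + 6*(-3))*96) = 28739*(-1/24919) - (-95 + (-3 - 18)*96) = -28739/24919 - (-95 - 21*96) = -28739/24919 - (-95 - 2016) = -28739/24919 - 1*(-2111) = -28739/24919 + 2111 = 52575270/24919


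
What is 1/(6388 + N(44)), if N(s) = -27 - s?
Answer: 1/6317 ≈ 0.00015830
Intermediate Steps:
1/(6388 + N(44)) = 1/(6388 + (-27 - 1*44)) = 1/(6388 + (-27 - 44)) = 1/(6388 - 71) = 1/6317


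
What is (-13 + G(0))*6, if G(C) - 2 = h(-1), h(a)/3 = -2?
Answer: -102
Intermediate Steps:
h(a) = -6 (h(a) = 3*(-2) = -6)
G(C) = -4 (G(C) = 2 - 6 = -4)
(-13 + G(0))*6 = (-13 - 4)*6 = -17*6 = -102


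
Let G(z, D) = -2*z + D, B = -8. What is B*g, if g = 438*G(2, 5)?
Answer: -3504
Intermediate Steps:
G(z, D) = D - 2*z
g = 438 (g = 438*(5 - 2*2) = 438*(5 - 4) = 438*1 = 438)
B*g = -8*438 = -3504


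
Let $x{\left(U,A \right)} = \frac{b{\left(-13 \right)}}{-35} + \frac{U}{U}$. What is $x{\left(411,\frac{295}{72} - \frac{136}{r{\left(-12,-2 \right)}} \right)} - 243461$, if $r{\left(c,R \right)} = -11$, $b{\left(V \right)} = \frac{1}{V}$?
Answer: $- \frac{110774299}{455} \approx -2.4346 \cdot 10^{5}$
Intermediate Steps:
$x{\left(U,A \right)} = \frac{456}{455}$ ($x{\left(U,A \right)} = \frac{1}{\left(-13\right) \left(-35\right)} + \frac{U}{U} = \left(- \frac{1}{13}\right) \left(- \frac{1}{35}\right) + 1 = \frac{1}{455} + 1 = \frac{456}{455}$)
$x{\left(411,\frac{295}{72} - \frac{136}{r{\left(-12,-2 \right)}} \right)} - 243461 = \frac{456}{455} - 243461 = - \frac{110774299}{455}$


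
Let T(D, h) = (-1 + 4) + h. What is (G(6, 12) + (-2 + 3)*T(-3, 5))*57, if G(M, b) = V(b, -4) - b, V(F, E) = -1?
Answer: -285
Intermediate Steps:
T(D, h) = 3 + h
G(M, b) = -1 - b
(G(6, 12) + (-2 + 3)*T(-3, 5))*57 = ((-1 - 1*12) + (-2 + 3)*(3 + 5))*57 = ((-1 - 12) + 1*8)*57 = (-13 + 8)*57 = -5*57 = -285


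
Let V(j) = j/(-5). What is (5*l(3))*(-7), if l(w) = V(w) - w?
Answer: 126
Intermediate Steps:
V(j) = -j/5 (V(j) = j*(-⅕) = -j/5)
l(w) = -6*w/5 (l(w) = -w/5 - w = -6*w/5)
(5*l(3))*(-7) = (5*(-6/5*3))*(-7) = (5*(-18/5))*(-7) = -18*(-7) = 126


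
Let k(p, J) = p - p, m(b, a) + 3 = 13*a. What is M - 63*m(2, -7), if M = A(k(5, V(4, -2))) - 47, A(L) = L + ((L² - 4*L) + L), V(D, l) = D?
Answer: 5875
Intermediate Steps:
m(b, a) = -3 + 13*a
k(p, J) = 0
A(L) = L² - 2*L (A(L) = L + (L² - 3*L) = L² - 2*L)
M = -47 (M = 0*(-2 + 0) - 47 = 0*(-2) - 47 = 0 - 47 = -47)
M - 63*m(2, -7) = -47 - 63*(-3 + 13*(-7)) = -47 - 63*(-3 - 91) = -47 - 63*(-94) = -47 + 5922 = 5875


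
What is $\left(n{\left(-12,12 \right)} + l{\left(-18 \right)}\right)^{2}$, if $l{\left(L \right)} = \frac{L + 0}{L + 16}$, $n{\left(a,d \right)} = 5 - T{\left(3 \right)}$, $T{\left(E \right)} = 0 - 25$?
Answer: $1521$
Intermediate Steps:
$T{\left(E \right)} = -25$ ($T{\left(E \right)} = 0 - 25 = -25$)
$n{\left(a,d \right)} = 30$ ($n{\left(a,d \right)} = 5 - -25 = 5 + 25 = 30$)
$l{\left(L \right)} = \frac{L}{16 + L}$
$\left(n{\left(-12,12 \right)} + l{\left(-18 \right)}\right)^{2} = \left(30 - \frac{18}{16 - 18}\right)^{2} = \left(30 - \frac{18}{-2}\right)^{2} = \left(30 - -9\right)^{2} = \left(30 + 9\right)^{2} = 39^{2} = 1521$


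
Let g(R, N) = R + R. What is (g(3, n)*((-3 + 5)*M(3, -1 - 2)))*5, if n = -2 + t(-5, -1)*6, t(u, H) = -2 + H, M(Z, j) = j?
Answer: -180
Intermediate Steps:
n = -20 (n = -2 + (-2 - 1)*6 = -2 - 3*6 = -2 - 18 = -20)
g(R, N) = 2*R
(g(3, n)*((-3 + 5)*M(3, -1 - 2)))*5 = ((2*3)*((-3 + 5)*(-1 - 2)))*5 = (6*(2*(-3)))*5 = (6*(-6))*5 = -36*5 = -180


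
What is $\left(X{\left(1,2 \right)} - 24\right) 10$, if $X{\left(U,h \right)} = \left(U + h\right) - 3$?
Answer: $-240$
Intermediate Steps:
$X{\left(U,h \right)} = -3 + U + h$
$\left(X{\left(1,2 \right)} - 24\right) 10 = \left(\left(-3 + 1 + 2\right) - 24\right) 10 = \left(0 - 24\right) 10 = \left(-24\right) 10 = -240$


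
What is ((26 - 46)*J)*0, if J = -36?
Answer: 0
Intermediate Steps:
((26 - 46)*J)*0 = ((26 - 46)*(-36))*0 = -20*(-36)*0 = 720*0 = 0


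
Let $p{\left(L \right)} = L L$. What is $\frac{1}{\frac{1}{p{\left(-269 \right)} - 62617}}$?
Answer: $9744$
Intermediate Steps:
$p{\left(L \right)} = L^{2}$
$\frac{1}{\frac{1}{p{\left(-269 \right)} - 62617}} = \frac{1}{\frac{1}{\left(-269\right)^{2} - 62617}} = \frac{1}{\frac{1}{72361 - 62617}} = \frac{1}{\frac{1}{9744}} = 9744$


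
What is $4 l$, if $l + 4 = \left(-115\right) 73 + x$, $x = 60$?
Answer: $-33356$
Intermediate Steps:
$l = -8339$ ($l = -4 + \left(\left(-115\right) 73 + 60\right) = -4 + \left(-8395 + 60\right) = -4 - 8335 = -8339$)
$4 l = 4 \left(-8339\right) = -33356$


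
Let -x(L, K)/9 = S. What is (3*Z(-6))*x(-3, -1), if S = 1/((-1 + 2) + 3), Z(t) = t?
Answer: 81/2 ≈ 40.500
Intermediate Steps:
S = ¼ (S = 1/(1 + 3) = 1/4 = ¼ ≈ 0.25000)
x(L, K) = -9/4 (x(L, K) = -9*¼ = -9/4)
(3*Z(-6))*x(-3, -1) = (3*(-6))*(-9/4) = -18*(-9/4) = 81/2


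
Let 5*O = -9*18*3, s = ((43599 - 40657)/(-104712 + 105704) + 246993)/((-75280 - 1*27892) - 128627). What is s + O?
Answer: -56489089739/574861520 ≈ -98.266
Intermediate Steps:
s = -122509999/114972304 (s = (2942/992 + 246993)/((-75280 - 27892) - 128627) = (2942*(1/992) + 246993)/(-103172 - 128627) = (1471/496 + 246993)/(-231799) = (122509999/496)*(-1/231799) = -122509999/114972304 ≈ -1.0656)
O = -486/5 (O = (-9*18*3)/5 = (-162*3)/5 = (⅕)*(-486) = -486/5 ≈ -97.200)
s + O = -122509999/114972304 - 486/5 = -56489089739/574861520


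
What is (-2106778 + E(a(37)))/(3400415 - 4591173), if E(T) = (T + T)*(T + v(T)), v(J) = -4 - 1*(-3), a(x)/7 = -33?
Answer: 999797/595379 ≈ 1.6793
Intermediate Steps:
a(x) = -231 (a(x) = 7*(-33) = -231)
v(J) = -1 (v(J) = -4 + 3 = -1)
E(T) = 2*T*(-1 + T) (E(T) = (T + T)*(T - 1) = (2*T)*(-1 + T) = 2*T*(-1 + T))
(-2106778 + E(a(37)))/(3400415 - 4591173) = (-2106778 + 2*(-231)*(-1 - 231))/(3400415 - 4591173) = (-2106778 + 2*(-231)*(-232))/(-1190758) = (-2106778 + 107184)*(-1/1190758) = -1999594*(-1/1190758) = 999797/595379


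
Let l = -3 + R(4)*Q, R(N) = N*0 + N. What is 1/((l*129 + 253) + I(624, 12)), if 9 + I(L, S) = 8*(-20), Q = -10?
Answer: -1/5463 ≈ -0.00018305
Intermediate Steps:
R(N) = N (R(N) = 0 + N = N)
l = -43 (l = -3 + 4*(-10) = -3 - 40 = -43)
I(L, S) = -169 (I(L, S) = -9 + 8*(-20) = -9 - 160 = -169)
1/((l*129 + 253) + I(624, 12)) = 1/((-43*129 + 253) - 169) = 1/((-5547 + 253) - 169) = 1/(-5294 - 169) = 1/(-5463) = -1/5463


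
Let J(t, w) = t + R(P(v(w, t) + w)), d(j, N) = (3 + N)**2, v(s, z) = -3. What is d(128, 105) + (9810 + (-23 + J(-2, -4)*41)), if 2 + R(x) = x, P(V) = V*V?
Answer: 23296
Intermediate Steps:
P(V) = V**2
R(x) = -2 + x
J(t, w) = -2 + t + (-3 + w)**2 (J(t, w) = t + (-2 + (-3 + w)**2) = -2 + t + (-3 + w)**2)
d(128, 105) + (9810 + (-23 + J(-2, -4)*41)) = (3 + 105)**2 + (9810 + (-23 + (-2 - 2 + (-3 - 4)**2)*41)) = 108**2 + (9810 + (-23 + (-2 - 2 + (-7)**2)*41)) = 11664 + (9810 + (-23 + (-2 - 2 + 49)*41)) = 11664 + (9810 + (-23 + 45*41)) = 11664 + (9810 + (-23 + 1845)) = 11664 + (9810 + 1822) = 11664 + 11632 = 23296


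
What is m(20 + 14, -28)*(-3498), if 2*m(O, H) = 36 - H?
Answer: -111936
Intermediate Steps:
m(O, H) = 18 - H/2 (m(O, H) = (36 - H)/2 = 18 - H/2)
m(20 + 14, -28)*(-3498) = (18 - ½*(-28))*(-3498) = (18 + 14)*(-3498) = 32*(-3498) = -111936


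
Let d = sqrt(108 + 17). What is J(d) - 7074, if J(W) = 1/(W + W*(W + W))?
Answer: -3529924/499 - sqrt(5)/12475 ≈ -7074.0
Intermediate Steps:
d = 5*sqrt(5) (d = sqrt(125) = 5*sqrt(5) ≈ 11.180)
J(W) = 1/(W + 2*W**2) (J(W) = 1/(W + W*(2*W)) = 1/(W + 2*W**2))
J(d) - 7074 = 1/(((5*sqrt(5)))*(1 + 2*(5*sqrt(5)))) - 7074 = (sqrt(5)/25)/(1 + 10*sqrt(5)) - 7074 = sqrt(5)/(25*(1 + 10*sqrt(5))) - 7074 = -7074 + sqrt(5)/(25*(1 + 10*sqrt(5)))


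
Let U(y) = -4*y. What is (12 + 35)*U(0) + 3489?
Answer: 3489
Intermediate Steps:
(12 + 35)*U(0) + 3489 = (12 + 35)*(-4*0) + 3489 = 47*0 + 3489 = 0 + 3489 = 3489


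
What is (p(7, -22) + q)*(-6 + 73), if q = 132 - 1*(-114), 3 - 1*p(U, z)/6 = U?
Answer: 14874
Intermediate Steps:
p(U, z) = 18 - 6*U
q = 246 (q = 132 + 114 = 246)
(p(7, -22) + q)*(-6 + 73) = ((18 - 6*7) + 246)*(-6 + 73) = ((18 - 42) + 246)*67 = (-24 + 246)*67 = 222*67 = 14874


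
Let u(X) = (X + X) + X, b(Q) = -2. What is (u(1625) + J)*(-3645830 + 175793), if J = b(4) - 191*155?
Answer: 85820955084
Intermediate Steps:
u(X) = 3*X (u(X) = 2*X + X = 3*X)
J = -29607 (J = -2 - 191*155 = -2 - 29605 = -29607)
(u(1625) + J)*(-3645830 + 175793) = (3*1625 - 29607)*(-3645830 + 175793) = (4875 - 29607)*(-3470037) = -24732*(-3470037) = 85820955084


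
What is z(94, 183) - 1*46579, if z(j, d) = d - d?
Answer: -46579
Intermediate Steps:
z(j, d) = 0
z(94, 183) - 1*46579 = 0 - 1*46579 = 0 - 46579 = -46579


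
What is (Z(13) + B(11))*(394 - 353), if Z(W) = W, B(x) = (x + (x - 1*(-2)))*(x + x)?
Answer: 22181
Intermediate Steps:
B(x) = 2*x*(2 + 2*x) (B(x) = (x + (x + 2))*(2*x) = (x + (2 + x))*(2*x) = (2 + 2*x)*(2*x) = 2*x*(2 + 2*x))
(Z(13) + B(11))*(394 - 353) = (13 + 4*11*(1 + 11))*(394 - 353) = (13 + 4*11*12)*41 = (13 + 528)*41 = 541*41 = 22181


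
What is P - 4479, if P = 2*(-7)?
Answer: -4493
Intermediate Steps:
P = -14
P - 4479 = -14 - 4479 = -4493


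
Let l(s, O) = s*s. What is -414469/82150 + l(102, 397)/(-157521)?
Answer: -22047419983/4313450050 ≈ -5.1113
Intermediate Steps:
l(s, O) = s**2
-414469/82150 + l(102, 397)/(-157521) = -414469/82150 + 102**2/(-157521) = -414469*1/82150 + 10404*(-1/157521) = -414469/82150 - 3468/52507 = -22047419983/4313450050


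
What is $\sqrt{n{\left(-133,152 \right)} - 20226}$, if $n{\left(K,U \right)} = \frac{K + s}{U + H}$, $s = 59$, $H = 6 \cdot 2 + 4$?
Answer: $\frac{i \sqrt{35679441}}{42} \approx 142.22 i$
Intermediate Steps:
$H = 16$ ($H = 12 + 4 = 16$)
$n{\left(K,U \right)} = \frac{59 + K}{16 + U}$ ($n{\left(K,U \right)} = \frac{K + 59}{U + 16} = \frac{59 + K}{16 + U}$)
$\sqrt{n{\left(-133,152 \right)} - 20226} = \sqrt{\frac{59 - 133}{16 + 152} - 20226} = \sqrt{\frac{1}{168} \left(-74\right) - 20226} = \sqrt{- \frac{37}{84} - 20226} = \sqrt{- \frac{1699021}{84}} = \frac{i \sqrt{35679441}}{42}$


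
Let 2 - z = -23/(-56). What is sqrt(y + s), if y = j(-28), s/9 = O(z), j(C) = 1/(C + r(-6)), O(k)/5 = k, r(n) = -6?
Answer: sqrt(16197566)/476 ≈ 8.4551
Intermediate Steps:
z = 89/56 (z = 2 - (-23)/(-56) = 2 - (-23)*(-1)/56 = 2 - 1*23/56 = 2 - 23/56 = 89/56 ≈ 1.5893)
O(k) = 5*k
j(C) = 1/(-6 + C) (j(C) = 1/(C - 6) = 1/(-6 + C))
s = 4005/56 (s = 9*(5*(89/56)) = 9*(445/56) = 4005/56 ≈ 71.518)
y = -1/34 (y = 1/(-6 - 28) = 1/(-34) = -1/34 ≈ -0.029412)
sqrt(y + s) = sqrt(-1/34 + 4005/56) = sqrt(68057/952) = sqrt(16197566)/476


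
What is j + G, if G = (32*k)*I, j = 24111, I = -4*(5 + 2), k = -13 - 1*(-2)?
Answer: 33967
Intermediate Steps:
k = -11 (k = -13 + 2 = -11)
I = -28 (I = -4*7 = -28)
G = 9856 (G = (32*(-11))*(-28) = -352*(-28) = 9856)
j + G = 24111 + 9856 = 33967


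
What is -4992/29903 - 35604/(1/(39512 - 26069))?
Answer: -14312310581508/29903 ≈ -4.7862e+8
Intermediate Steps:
-4992/29903 - 35604/(1/(39512 - 26069)) = -4992*1/29903 - 35604/(1/13443) = -4992/29903 - 35604/1/13443 = -4992/29903 - 35604*13443 = -4992/29903 - 478624572 = -14312310581508/29903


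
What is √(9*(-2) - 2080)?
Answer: I*√2098 ≈ 45.804*I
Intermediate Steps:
√(9*(-2) - 2080) = √(-18 - 2080) = √(-2098) = I*√2098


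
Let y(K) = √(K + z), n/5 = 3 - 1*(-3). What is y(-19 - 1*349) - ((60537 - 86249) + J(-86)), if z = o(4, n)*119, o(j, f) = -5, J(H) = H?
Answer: 25798 + 3*I*√107 ≈ 25798.0 + 31.032*I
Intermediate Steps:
n = 30 (n = 5*(3 - 1*(-3)) = 5*(3 + 3) = 5*6 = 30)
z = -595 (z = -5*119 = -595)
y(K) = √(-595 + K) (y(K) = √(K - 595) = √(-595 + K))
y(-19 - 1*349) - ((60537 - 86249) + J(-86)) = √(-595 + (-19 - 1*349)) - ((60537 - 86249) - 86) = √(-595 + (-19 - 349)) - (-25712 - 86) = √(-595 - 368) - 1*(-25798) = √(-963) + 25798 = 3*I*√107 + 25798 = 25798 + 3*I*√107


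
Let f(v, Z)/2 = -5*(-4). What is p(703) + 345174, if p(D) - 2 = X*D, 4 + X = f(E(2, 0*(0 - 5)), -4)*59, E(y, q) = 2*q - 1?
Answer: 2001444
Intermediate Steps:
E(y, q) = -1 + 2*q
f(v, Z) = 40 (f(v, Z) = 2*(-5*(-4)) = 2*20 = 40)
X = 2356 (X = -4 + 40*59 = -4 + 2360 = 2356)
p(D) = 2 + 2356*D
p(703) + 345174 = (2 + 2356*703) + 345174 = (2 + 1656268) + 345174 = 1656270 + 345174 = 2001444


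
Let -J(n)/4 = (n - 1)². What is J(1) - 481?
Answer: -481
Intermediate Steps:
J(n) = -4*(-1 + n)² (J(n) = -4*(n - 1)² = -4*(-1 + n)²)
J(1) - 481 = -4*(-1 + 1)² - 481 = -4*0² - 481 = -4*0 - 481 = 0 - 481 = -481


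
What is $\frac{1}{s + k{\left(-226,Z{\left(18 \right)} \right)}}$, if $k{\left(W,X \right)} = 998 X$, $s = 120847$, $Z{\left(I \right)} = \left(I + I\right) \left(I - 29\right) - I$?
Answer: $- \frac{1}{292325} \approx -3.4208 \cdot 10^{-6}$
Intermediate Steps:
$Z{\left(I \right)} = - I + 2 I \left(-29 + I\right)$ ($Z{\left(I \right)} = 2 I \left(-29 + I\right) - I = - I + 2 I \left(-29 + I\right)$)
$\frac{1}{s + k{\left(-226,Z{\left(18 \right)} \right)}} = \frac{1}{120847 + 998 \cdot 18 \left(-59 + 2 \cdot 18\right)} = \frac{1}{120847 + 998 \cdot 18 \left(-59 + 36\right)} = \frac{1}{120847 + 998 \cdot 18 \left(-23\right)} = \frac{1}{120847 + 998 \left(-414\right)} = \frac{1}{120847 - 413172} = \frac{1}{-292325} = - \frac{1}{292325}$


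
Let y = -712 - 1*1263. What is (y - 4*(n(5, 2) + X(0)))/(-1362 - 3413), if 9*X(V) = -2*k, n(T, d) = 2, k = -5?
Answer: 17887/42975 ≈ 0.41622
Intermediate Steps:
X(V) = 10/9 (X(V) = (-2*(-5))/9 = (⅑)*10 = 10/9)
y = -1975 (y = -712 - 1263 = -1975)
(y - 4*(n(5, 2) + X(0)))/(-1362 - 3413) = (-1975 - 4*(2 + 10/9))/(-1362 - 3413) = (-1975 - 4*28/9)/(-4775) = (-1975 - 112/9)*(-1/4775) = -17887/9*(-1/4775) = 17887/42975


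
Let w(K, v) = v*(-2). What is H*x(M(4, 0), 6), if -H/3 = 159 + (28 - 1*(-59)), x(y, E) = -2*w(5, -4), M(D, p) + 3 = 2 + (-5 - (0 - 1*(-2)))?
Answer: 11808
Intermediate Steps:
w(K, v) = -2*v
M(D, p) = -8 (M(D, p) = -3 + (2 + (-5 - (0 - 1*(-2)))) = -3 + (2 + (-5 - (0 + 2))) = -3 + (2 + (-5 - 1*2)) = -3 + (2 + (-5 - 2)) = -3 + (2 - 7) = -3 - 5 = -8)
x(y, E) = -16 (x(y, E) = -(-4)*(-4) = -2*8 = -16)
H = -738 (H = -3*(159 + (28 - 1*(-59))) = -3*(159 + (28 + 59)) = -3*(159 + 87) = -3*246 = -738)
H*x(M(4, 0), 6) = -738*(-16) = 11808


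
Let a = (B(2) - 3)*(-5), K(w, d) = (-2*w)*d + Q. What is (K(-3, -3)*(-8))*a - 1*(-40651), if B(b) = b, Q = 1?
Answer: 41331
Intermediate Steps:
K(w, d) = 1 - 2*d*w (K(w, d) = (-2*w)*d + 1 = -2*d*w + 1 = 1 - 2*d*w)
a = 5 (a = (2 - 3)*(-5) = -1*(-5) = 5)
(K(-3, -3)*(-8))*a - 1*(-40651) = ((1 - 2*(-3)*(-3))*(-8))*5 - 1*(-40651) = ((1 - 18)*(-8))*5 + 40651 = -17*(-8)*5 + 40651 = 136*5 + 40651 = 680 + 40651 = 41331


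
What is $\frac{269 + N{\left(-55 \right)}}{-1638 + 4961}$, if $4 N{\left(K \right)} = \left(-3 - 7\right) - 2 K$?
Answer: $\frac{294}{3323} \approx 0.088474$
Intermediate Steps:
$N{\left(K \right)} = - \frac{5}{2} - \frac{K}{2}$ ($N{\left(K \right)} = \frac{\left(-3 - 7\right) - 2 K}{4} = \frac{-10 - 2 K}{4} = - \frac{5}{2} - \frac{K}{2}$)
$\frac{269 + N{\left(-55 \right)}}{-1638 + 4961} = \frac{269 - -25}{-1638 + 4961} = \frac{269 + \left(- \frac{5}{2} + \frac{55}{2}\right)}{3323} = \left(269 + 25\right) \frac{1}{3323} = 294 \cdot \frac{1}{3323} = \frac{294}{3323}$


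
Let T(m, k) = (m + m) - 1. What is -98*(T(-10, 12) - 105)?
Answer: 12348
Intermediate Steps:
T(m, k) = -1 + 2*m (T(m, k) = 2*m - 1 = -1 + 2*m)
-98*(T(-10, 12) - 105) = -98*((-1 + 2*(-10)) - 105) = -98*((-1 - 20) - 105) = -98*(-21 - 105) = -98*(-126) = 12348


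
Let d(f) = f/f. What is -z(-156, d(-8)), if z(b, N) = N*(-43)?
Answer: 43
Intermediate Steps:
d(f) = 1
z(b, N) = -43*N
-z(-156, d(-8)) = -(-43) = -1*(-43) = 43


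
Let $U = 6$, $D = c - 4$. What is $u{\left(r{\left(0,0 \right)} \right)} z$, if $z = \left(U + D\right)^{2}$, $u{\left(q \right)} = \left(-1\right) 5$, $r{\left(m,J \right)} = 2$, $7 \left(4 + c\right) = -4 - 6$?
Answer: $- \frac{2880}{49} \approx -58.776$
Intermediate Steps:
$c = - \frac{38}{7}$ ($c = -4 + \frac{-4 - 6}{7} = -4 + \frac{1}{7} \left(-10\right) = -4 - \frac{10}{7} = - \frac{38}{7} \approx -5.4286$)
$D = - \frac{66}{7}$ ($D = - \frac{38}{7} - 4 = - \frac{66}{7} \approx -9.4286$)
$u{\left(q \right)} = -5$
$z = \frac{576}{49}$ ($z = \left(6 - \frac{66}{7}\right)^{2} = \left(- \frac{24}{7}\right)^{2} = \frac{576}{49} \approx 11.755$)
$u{\left(r{\left(0,0 \right)} \right)} z = \left(-5\right) \frac{576}{49} = - \frac{2880}{49}$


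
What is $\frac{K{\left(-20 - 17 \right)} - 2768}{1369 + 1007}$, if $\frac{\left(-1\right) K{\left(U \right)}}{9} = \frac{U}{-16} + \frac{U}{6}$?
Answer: $- \frac{43733}{38016} \approx -1.1504$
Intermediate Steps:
$K{\left(U \right)} = - \frac{15 U}{16}$ ($K{\left(U \right)} = - 9 \left(\frac{U}{-16} + \frac{U}{6}\right) = - 9 \left(U \left(- \frac{1}{16}\right) + U \frac{1}{6}\right) = - 9 \left(- \frac{U}{16} + \frac{U}{6}\right) = - 9 \frac{5 U}{48} = - \frac{15 U}{16}$)
$\frac{K{\left(-20 - 17 \right)} - 2768}{1369 + 1007} = \frac{- \frac{15 \left(-20 - 17\right)}{16} - 2768}{1369 + 1007} = \frac{\left(- \frac{15}{16}\right) \left(-37\right) - 2768}{2376} = \left(\frac{555}{16} - 2768\right) \frac{1}{2376} = \left(- \frac{43733}{16}\right) \frac{1}{2376} = - \frac{43733}{38016}$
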